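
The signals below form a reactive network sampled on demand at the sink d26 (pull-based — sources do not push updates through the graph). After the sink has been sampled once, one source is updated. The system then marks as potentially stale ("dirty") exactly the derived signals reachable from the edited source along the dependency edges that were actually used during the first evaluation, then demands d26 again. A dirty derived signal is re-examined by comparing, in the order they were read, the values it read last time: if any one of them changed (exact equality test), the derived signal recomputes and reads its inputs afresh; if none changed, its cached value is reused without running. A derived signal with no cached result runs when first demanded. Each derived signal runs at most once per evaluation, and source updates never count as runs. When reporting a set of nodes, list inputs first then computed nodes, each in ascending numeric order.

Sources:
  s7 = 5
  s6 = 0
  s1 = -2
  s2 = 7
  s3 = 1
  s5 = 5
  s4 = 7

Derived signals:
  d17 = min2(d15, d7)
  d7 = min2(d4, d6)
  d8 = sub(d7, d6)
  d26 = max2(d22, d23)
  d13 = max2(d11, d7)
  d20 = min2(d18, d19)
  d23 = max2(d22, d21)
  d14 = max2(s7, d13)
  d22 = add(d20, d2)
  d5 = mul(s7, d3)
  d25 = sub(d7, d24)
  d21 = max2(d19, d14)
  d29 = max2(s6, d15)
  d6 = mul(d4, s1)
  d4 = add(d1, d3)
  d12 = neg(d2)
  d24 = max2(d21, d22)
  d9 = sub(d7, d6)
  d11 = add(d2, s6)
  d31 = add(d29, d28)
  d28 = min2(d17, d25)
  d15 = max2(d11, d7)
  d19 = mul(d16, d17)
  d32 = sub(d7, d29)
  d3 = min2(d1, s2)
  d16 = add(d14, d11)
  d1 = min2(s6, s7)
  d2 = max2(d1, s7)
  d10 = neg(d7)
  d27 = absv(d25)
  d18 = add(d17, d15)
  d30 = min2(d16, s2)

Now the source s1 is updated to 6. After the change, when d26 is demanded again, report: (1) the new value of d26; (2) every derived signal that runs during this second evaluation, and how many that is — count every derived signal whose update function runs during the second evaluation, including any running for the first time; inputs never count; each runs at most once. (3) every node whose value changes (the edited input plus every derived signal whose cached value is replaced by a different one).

d26 now evaluates to 5.
Run set: d6 (1 run).
Changed values: s1.
The important point: d6 recomputes to an identical value, and the output ends up unchanged.

Initial pass — values computed on the first demand:
  d1 = min2(0, 5) = 0
  d2 = max2(0, 5) = 5
  d3 = min2(0, 7) = 0
  d4 = add(0, 0) = 0
  d6 = mul(0, -2) = 0
  d7 = min2(0, 0) = 0
  d11 = add(5, 0) = 5
  d13 = max2(5, 0) = 5
  d14 = max2(5, 5) = 5
  d15 = max2(5, 0) = 5
  d16 = add(5, 5) = 10
  d17 = min2(5, 0) = 0
  d18 = add(0, 5) = 5
  d19 = mul(10, 0) = 0
  d20 = min2(5, 0) = 0
  d21 = max2(0, 5) = 5
  d22 = add(0, 5) = 5
  d23 = max2(5, 5) = 5
  d26 = max2(5, 5) = 5

Second demand — change propagation:
  d6: re-runs because s1 -2->6; new result 0 (unchanged).
  d7: re-examined; everything it read last time is the same (d4 unchanged, d6 unchanged) — cache 0 kept, no run.
  d13: re-examined; everything it read last time is the same (d11 unchanged, d7 unchanged) — cache 5 kept, no run.
  d14: re-examined; everything it read last time is the same (s7 unchanged, d13 unchanged) — cache 5 kept, no run.
  d15: re-examined; everything it read last time is the same (d11 unchanged, d7 unchanged) — cache 5 kept, no run.
  d16: re-examined; everything it read last time is the same (d14 unchanged, d11 unchanged) — cache 10 kept, no run.
  d17: re-examined; everything it read last time is the same (d15 unchanged, d7 unchanged) — cache 0 kept, no run.
  d18: re-examined; everything it read last time is the same (d17 unchanged, d15 unchanged) — cache 5 kept, no run.
  d19: re-examined; everything it read last time is the same (d16 unchanged, d17 unchanged) — cache 0 kept, no run.
  d20: re-examined; everything it read last time is the same (d18 unchanged, d19 unchanged) — cache 0 kept, no run.
  d21: re-examined; everything it read last time is the same (d19 unchanged, d14 unchanged) — cache 5 kept, no run.
  d22: re-examined; everything it read last time is the same (d20 unchanged, d2 unchanged) — cache 5 kept, no run.
  d23: re-examined; everything it read last time is the same (d22 unchanged, d21 unchanged) — cache 5 kept, no run.
  d26: re-examined; everything it read last time is the same (d22 unchanged, d23 unchanged) — cache 5 kept, no run.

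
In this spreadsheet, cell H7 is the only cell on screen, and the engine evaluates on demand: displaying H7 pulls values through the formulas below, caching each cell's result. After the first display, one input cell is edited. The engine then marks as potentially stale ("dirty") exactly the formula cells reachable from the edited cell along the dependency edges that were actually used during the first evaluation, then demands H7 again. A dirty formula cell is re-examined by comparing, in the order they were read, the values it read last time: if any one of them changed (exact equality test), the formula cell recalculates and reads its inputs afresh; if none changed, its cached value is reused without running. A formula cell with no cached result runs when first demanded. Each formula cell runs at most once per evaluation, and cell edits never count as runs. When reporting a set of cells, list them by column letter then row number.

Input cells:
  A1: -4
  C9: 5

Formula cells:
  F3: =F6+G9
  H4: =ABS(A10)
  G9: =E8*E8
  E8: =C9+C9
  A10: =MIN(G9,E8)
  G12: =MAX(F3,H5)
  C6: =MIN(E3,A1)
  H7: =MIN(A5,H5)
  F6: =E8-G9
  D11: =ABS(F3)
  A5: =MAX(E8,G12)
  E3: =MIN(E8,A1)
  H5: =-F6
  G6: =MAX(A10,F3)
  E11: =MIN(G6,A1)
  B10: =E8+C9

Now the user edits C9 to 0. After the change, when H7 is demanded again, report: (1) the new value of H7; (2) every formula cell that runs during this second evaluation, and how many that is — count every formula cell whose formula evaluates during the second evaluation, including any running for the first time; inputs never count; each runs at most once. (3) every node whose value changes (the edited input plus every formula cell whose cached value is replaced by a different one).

Initial pass — values computed on the first demand:
  E8 = 5 + 5 = 10
  G9 = 10 * 10 = 100
  F6 = 10 - 100 = -90
  F3 = -90 + 100 = 10
  H5 = -(-90) = 90
  G12 = MAX(10, 90) = 90
  A5 = MAX(10, 90) = 90
  H7 = MIN(90, 90) = 90

Second demand — change propagation:
  E8: re-runs because C9 5->0; C9 5->0; new result 0.
  G9: re-runs because E8 10->0; E8 10->0; new result 0.
  F6: re-runs because E8 10->0; G9 100->0; new result 0.
  F3: re-runs because F6 -90->0; G9 100->0; new result 0.
  H5: re-runs because F6 -90->0; new result 0.
  G12: re-runs because F3 10->0; H5 90->0; new result 0.
  A5: re-runs because E8 10->0; G12 90->0; new result 0.
  H7: re-runs because A5 90->0; H5 90->0; new result 0.

H7 now evaluates to 0.
Run set: A5, E8, F3, F6, G9, G12, H5, H7 (8 run).
Changed values: A5, C9, E8, F3, F6, G9, G12, H5, H7.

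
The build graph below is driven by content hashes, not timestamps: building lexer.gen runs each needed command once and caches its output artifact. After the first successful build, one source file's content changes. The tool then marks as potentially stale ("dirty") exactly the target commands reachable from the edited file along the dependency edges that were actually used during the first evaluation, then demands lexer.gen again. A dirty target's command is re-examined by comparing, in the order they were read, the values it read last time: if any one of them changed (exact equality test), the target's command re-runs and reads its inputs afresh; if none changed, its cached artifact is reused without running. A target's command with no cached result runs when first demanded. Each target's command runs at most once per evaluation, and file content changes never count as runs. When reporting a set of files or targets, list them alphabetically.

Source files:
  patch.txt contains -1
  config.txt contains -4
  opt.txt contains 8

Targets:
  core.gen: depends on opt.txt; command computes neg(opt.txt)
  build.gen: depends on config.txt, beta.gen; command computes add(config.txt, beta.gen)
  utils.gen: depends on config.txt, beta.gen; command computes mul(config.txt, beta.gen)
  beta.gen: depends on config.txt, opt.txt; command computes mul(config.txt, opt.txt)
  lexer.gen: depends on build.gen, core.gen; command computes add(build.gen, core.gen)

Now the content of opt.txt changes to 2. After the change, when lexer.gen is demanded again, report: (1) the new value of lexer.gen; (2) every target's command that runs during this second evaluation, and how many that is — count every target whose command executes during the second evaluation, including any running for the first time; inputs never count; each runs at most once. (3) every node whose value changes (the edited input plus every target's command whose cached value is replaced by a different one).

Initial pass — values computed on the first demand:
  beta.gen = mul(-4, 8) = -32
  build.gen = add(-4, -32) = -36
  core.gen = neg(8) = -8
  lexer.gen = add(-36, -8) = -44

Second demand — change propagation:
  beta.gen: re-runs because opt.txt 8->2; new result -8.
  build.gen: re-runs because beta.gen -32->-8; new result -12.
  core.gen: re-runs because opt.txt 8->2; new result -2.
  lexer.gen: re-runs because build.gen -36->-12; core.gen -8->-2; new result -14.

lexer.gen now evaluates to -14.
Run set: beta.gen, build.gen, core.gen, lexer.gen (4 run).
Changed values: beta.gen, build.gen, core.gen, lexer.gen, opt.txt.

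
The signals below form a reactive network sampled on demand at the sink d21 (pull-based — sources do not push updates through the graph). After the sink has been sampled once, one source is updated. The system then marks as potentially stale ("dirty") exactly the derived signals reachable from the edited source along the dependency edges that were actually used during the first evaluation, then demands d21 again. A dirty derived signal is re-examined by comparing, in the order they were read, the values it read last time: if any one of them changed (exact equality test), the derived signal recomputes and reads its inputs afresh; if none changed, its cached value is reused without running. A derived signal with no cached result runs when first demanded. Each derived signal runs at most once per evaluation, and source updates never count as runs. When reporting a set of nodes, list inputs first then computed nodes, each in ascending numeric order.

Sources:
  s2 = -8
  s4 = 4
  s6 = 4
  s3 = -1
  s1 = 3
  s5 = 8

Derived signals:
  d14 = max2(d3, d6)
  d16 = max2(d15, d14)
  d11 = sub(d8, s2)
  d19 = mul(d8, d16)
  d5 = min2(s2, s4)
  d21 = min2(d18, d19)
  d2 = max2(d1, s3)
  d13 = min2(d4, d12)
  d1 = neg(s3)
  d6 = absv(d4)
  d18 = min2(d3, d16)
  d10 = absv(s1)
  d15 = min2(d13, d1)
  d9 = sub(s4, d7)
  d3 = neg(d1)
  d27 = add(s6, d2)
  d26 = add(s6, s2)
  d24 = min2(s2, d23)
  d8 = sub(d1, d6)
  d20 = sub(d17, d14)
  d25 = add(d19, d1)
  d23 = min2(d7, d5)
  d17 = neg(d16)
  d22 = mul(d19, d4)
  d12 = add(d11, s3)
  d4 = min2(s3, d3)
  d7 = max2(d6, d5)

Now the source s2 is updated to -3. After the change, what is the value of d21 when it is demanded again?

Initial pass — values computed on the first demand:
  d1 = neg(-1) = 1
  d3 = neg(1) = -1
  d4 = min2(-1, -1) = -1
  d6 = absv(-1) = 1
  d8 = sub(1, 1) = 0
  d11 = sub(0, -8) = 8
  d12 = add(8, -1) = 7
  d13 = min2(-1, 7) = -1
  d14 = max2(-1, 1) = 1
  d15 = min2(-1, 1) = -1
  d16 = max2(-1, 1) = 1
  d18 = min2(-1, 1) = -1
  d19 = mul(0, 1) = 0
  d21 = min2(-1, 0) = -1

Second demand — change propagation:
  d11: re-runs because s2 -8->-3; new result 3.
  d12: re-runs because d11 8->3; new result 2.
  d13: re-runs because d12 7->2; new result -1 (unchanged).
  d15: re-examined; everything it read last time is the same (d13 unchanged, d1 unchanged) — cache -1 kept, no run.
  d16: re-examined; everything it read last time is the same (d15 unchanged, d14 unchanged) — cache 1 kept, no run.
  d18: re-examined; everything it read last time is the same (d3 unchanged, d16 unchanged) — cache -1 kept, no run.
  d19: re-examined; everything it read last time is the same (d8 unchanged, d16 unchanged) — cache 0 kept, no run.
  d21: re-examined; everything it read last time is the same (d18 unchanged, d19 unchanged) — cache -1 kept, no run.

The important point: d13 recomputes to an identical value, and the output ends up unchanged.

d21 now evaluates to -1.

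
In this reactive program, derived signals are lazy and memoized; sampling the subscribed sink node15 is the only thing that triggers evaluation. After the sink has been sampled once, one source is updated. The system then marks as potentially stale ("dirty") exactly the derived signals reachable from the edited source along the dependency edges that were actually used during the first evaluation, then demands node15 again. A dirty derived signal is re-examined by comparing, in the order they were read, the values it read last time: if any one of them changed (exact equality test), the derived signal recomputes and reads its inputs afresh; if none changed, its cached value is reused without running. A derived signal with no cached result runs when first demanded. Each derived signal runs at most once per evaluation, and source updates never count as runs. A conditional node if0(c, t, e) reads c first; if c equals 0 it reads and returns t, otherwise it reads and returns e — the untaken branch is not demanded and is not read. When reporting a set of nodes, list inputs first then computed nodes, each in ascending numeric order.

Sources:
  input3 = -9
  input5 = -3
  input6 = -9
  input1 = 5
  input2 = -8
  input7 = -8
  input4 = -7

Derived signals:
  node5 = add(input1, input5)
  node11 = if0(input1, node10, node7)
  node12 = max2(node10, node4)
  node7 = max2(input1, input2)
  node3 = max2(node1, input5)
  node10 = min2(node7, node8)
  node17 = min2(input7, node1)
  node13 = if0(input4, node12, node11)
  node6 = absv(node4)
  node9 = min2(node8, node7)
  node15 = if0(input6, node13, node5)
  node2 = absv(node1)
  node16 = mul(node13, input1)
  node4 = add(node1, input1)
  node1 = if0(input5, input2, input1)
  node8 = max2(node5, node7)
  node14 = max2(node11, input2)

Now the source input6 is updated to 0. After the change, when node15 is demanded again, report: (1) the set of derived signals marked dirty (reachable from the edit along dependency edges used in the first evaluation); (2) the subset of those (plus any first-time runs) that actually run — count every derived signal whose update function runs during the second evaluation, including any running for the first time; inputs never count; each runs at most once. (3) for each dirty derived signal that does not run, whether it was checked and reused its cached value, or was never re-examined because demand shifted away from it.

The edit dirties: node15.
4 derived signals run: node7, node11, node13, node15.
No dirty derived signal escaped a run.
Note the branch switch — node7, node11, node13 had no cache and run now for the first time.

First demand of the output computes:
  node5 = add(5, -3) = 2
  node15 = if0(input6=-9 -> else branch node5) = 2

After the edit, cleaning proceeds:
  node7: had never run; runs now, result 5.
  node11: had never run; runs now, result 5.
  node13: had never run; runs now, result 5.
  node15: a read changed (input6 -9->0) — executes, giving 5.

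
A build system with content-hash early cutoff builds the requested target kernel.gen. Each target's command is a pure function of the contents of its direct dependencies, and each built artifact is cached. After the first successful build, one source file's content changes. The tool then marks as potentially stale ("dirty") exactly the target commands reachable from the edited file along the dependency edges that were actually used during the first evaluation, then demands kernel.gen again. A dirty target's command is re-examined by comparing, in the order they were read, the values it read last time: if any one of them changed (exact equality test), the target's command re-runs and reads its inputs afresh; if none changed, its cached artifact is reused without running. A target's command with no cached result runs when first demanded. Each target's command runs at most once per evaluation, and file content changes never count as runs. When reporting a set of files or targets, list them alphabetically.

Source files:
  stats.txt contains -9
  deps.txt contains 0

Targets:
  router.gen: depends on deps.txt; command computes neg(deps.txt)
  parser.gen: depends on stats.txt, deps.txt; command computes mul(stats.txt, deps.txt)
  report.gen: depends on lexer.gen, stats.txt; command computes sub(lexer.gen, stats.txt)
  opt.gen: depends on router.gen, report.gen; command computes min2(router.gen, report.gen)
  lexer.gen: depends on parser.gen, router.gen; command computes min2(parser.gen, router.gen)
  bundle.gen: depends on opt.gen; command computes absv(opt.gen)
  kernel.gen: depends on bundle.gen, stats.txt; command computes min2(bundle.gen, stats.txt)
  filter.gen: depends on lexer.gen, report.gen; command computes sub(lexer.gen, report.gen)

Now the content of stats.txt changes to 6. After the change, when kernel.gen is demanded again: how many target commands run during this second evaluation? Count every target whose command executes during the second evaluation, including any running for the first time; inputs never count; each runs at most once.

Target commands that run: bundle.gen, kernel.gen, opt.gen, parser.gen, report.gen — 5 in total.
Key observation: the cutoff stops propagation at lexer.gen — its inputs' values are unchanged, so it reuses its cache.

First evaluation (everything demanded from the output):
  parser.gen = mul(-9, 0) = 0
  router.gen = neg(0) = 0
  lexer.gen = min2(0, 0) = 0
  report.gen = sub(0, -9) = 9
  opt.gen = min2(0, 9) = 0
  bundle.gen = absv(0) = 0
  kernel.gen = min2(0, -9) = -9

Propagation after the edit:
  parser.gen: runs — stats.txt -9->6; result 0 (same value as before).
  lexer.gen: checked — values it read are unchanged (parser.gen unchanged, router.gen unchanged); reused cached 0 without running.
  report.gen: runs — stats.txt -9->6; result -6.
  opt.gen: runs — report.gen 9->-6; result -6.
  bundle.gen: runs — opt.gen 0->-6; result 6.
  kernel.gen: runs — bundle.gen 0->6; stats.txt -9->6; result 6.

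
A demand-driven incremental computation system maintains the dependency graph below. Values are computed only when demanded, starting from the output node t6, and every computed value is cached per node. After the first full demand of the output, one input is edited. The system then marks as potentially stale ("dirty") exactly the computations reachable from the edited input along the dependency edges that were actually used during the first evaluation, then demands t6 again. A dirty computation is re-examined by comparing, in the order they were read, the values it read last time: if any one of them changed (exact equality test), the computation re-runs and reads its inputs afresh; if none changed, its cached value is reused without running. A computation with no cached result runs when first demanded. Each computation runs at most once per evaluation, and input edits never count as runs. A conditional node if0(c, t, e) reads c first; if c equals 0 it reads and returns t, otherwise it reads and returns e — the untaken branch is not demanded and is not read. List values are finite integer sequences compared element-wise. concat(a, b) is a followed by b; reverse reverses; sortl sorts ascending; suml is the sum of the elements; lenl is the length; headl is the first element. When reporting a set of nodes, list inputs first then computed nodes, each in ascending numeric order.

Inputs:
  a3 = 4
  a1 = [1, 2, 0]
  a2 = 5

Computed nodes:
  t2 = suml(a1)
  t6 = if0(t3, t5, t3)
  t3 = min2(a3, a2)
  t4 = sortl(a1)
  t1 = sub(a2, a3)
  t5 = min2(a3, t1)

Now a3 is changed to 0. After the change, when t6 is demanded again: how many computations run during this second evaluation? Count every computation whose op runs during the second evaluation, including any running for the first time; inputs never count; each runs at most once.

First evaluation (everything demanded from the output):
  t3 = min2(4, 5) = 4
  t6 = if0(t3=4 -> else branch t3) = 4

Propagation after the edit:
  t1: demanded for the first time — runs, produces 5.
  t3: runs — a3 4->0; result 0.
  t5: demanded for the first time — runs, produces 0.
  t6: runs — t3 4->0; t3 4->0; result 0.

Key observation: a condition flipped, so demand reaches new nodes — t1, t5 run for the first time.

Computations that run: t1, t3, t5, t6 — 4 in total.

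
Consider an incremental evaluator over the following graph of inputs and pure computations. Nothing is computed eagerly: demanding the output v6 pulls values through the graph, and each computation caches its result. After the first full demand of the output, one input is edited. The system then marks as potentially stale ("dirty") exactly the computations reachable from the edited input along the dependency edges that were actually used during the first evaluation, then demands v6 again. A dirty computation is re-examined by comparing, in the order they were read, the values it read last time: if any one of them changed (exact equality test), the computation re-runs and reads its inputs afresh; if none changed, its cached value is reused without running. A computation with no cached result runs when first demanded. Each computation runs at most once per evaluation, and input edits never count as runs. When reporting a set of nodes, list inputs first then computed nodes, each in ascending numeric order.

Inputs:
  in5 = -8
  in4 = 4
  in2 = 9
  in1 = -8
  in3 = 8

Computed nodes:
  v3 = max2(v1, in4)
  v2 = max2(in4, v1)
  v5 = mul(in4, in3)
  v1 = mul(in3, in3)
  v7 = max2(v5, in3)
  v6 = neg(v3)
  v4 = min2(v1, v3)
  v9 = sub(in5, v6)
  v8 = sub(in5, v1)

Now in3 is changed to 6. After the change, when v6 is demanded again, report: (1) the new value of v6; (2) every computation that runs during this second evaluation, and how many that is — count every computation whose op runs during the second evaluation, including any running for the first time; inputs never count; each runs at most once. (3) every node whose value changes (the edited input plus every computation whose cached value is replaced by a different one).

v6 now evaluates to -36.
Run set: v1, v3, v6 (3 run).
Changed values: in3, v1, v3, v6.

Initial pass — values computed on the first demand:
  v1 = mul(8, 8) = 64
  v3 = max2(64, 4) = 64
  v6 = neg(64) = -64

Second demand — change propagation:
  v1: re-runs because in3 8->6; in3 8->6; new result 36.
  v3: re-runs because v1 64->36; new result 36.
  v6: re-runs because v3 64->36; new result -36.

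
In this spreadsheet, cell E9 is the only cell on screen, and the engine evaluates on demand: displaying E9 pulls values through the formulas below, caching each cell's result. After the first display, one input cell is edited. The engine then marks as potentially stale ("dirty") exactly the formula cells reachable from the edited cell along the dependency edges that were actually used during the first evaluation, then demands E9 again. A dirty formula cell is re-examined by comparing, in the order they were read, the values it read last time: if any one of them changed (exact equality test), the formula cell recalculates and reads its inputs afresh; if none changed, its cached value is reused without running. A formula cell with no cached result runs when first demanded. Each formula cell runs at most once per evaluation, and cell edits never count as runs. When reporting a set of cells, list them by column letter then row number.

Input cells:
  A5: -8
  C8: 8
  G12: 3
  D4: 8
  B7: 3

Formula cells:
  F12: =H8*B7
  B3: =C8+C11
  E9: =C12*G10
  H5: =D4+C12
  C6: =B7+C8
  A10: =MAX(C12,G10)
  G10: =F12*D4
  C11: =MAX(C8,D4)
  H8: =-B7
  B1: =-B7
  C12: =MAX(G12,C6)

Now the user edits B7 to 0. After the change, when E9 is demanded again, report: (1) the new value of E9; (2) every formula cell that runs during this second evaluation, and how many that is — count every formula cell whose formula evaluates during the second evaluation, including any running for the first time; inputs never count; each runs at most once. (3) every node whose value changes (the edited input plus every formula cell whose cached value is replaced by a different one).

E9 now evaluates to 0.
Run set: C6, C12, E9, F12, G10, H8 (6 run).
Changed values: B7, C6, C12, E9, F12, G10, H8.

Initial pass — values computed on the first demand:
  C6 = 3 + 8 = 11
  C12 = MAX(3, 11) = 11
  H8 = -(3) = -3
  F12 = -3 * 3 = -9
  G10 = -9 * 8 = -72
  E9 = 11 * -72 = -792

Second demand — change propagation:
  C6: re-runs because B7 3->0; new result 8.
  C12: re-runs because C6 11->8; new result 8.
  H8: re-runs because B7 3->0; new result 0.
  F12: re-runs because H8 -3->0; B7 3->0; new result 0.
  G10: re-runs because F12 -9->0; new result 0.
  E9: re-runs because C12 11->8; G10 -72->0; new result 0.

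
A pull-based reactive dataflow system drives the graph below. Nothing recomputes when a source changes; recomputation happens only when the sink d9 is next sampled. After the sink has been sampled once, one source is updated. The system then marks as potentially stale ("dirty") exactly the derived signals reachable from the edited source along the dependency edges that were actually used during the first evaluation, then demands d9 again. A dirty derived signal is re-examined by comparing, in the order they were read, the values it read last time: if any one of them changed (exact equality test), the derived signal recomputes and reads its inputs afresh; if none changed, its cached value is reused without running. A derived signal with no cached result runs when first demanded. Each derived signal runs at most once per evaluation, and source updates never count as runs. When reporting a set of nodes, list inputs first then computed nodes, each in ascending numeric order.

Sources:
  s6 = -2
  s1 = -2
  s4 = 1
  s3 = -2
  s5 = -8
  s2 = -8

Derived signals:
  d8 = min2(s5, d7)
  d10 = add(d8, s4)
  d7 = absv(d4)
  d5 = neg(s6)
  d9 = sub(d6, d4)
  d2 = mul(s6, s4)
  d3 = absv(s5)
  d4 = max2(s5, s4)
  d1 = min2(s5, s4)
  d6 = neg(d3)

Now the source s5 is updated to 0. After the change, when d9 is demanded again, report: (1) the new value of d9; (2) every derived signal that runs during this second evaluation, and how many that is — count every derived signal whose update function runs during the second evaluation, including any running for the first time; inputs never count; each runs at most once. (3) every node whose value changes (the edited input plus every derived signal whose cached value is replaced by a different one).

New value of d9: -1.
Derived signals that run: d3, d4, d6, d9 — 4 in total.
Values that change: s5, d3, d6, d9.

First evaluation (everything demanded from the output):
  d3 = absv(-8) = 8
  d4 = max2(-8, 1) = 1
  d6 = neg(8) = -8
  d9 = sub(-8, 1) = -9

Propagation after the edit:
  d3: runs — s5 -8->0; result 0.
  d4: runs — s5 -8->0; result 1 (same value as before).
  d6: runs — d3 8->0; result 0.
  d9: runs — d6 -8->0; result -1.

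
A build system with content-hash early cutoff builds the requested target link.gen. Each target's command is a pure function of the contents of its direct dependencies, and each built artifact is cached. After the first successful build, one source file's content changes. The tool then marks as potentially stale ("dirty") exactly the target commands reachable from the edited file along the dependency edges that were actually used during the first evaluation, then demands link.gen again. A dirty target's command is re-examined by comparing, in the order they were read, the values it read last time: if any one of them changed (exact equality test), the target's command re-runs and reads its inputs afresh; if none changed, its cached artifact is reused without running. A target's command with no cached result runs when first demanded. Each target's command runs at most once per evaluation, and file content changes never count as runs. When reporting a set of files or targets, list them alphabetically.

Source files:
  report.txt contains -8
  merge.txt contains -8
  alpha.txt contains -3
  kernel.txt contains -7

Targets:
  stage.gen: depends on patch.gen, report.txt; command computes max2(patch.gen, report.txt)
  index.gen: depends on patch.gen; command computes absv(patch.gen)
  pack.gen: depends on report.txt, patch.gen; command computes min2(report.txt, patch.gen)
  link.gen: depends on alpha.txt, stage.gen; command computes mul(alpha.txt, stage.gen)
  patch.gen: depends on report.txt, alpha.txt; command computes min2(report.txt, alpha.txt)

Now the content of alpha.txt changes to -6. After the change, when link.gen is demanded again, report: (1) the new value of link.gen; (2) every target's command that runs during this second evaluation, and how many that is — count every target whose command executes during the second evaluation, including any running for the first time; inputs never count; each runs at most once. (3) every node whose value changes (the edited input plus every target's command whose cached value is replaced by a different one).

New value of link.gen: 48.
Target commands that run: link.gen, patch.gen — 2 in total.
Values that change: alpha.txt, link.gen.
Key observation: the cutoff stops propagation at stage.gen — its inputs' values are unchanged, so it reuses its cache.

First evaluation (everything demanded from the output):
  patch.gen = min2(-8, -3) = -8
  stage.gen = max2(-8, -8) = -8
  link.gen = mul(-3, -8) = 24

Propagation after the edit:
  patch.gen: runs — alpha.txt -3->-6; result -8 (same value as before).
  stage.gen: checked — values it read are unchanged (patch.gen unchanged, report.txt unchanged); reused cached -8 without running.
  link.gen: runs — alpha.txt -3->-6; result 48.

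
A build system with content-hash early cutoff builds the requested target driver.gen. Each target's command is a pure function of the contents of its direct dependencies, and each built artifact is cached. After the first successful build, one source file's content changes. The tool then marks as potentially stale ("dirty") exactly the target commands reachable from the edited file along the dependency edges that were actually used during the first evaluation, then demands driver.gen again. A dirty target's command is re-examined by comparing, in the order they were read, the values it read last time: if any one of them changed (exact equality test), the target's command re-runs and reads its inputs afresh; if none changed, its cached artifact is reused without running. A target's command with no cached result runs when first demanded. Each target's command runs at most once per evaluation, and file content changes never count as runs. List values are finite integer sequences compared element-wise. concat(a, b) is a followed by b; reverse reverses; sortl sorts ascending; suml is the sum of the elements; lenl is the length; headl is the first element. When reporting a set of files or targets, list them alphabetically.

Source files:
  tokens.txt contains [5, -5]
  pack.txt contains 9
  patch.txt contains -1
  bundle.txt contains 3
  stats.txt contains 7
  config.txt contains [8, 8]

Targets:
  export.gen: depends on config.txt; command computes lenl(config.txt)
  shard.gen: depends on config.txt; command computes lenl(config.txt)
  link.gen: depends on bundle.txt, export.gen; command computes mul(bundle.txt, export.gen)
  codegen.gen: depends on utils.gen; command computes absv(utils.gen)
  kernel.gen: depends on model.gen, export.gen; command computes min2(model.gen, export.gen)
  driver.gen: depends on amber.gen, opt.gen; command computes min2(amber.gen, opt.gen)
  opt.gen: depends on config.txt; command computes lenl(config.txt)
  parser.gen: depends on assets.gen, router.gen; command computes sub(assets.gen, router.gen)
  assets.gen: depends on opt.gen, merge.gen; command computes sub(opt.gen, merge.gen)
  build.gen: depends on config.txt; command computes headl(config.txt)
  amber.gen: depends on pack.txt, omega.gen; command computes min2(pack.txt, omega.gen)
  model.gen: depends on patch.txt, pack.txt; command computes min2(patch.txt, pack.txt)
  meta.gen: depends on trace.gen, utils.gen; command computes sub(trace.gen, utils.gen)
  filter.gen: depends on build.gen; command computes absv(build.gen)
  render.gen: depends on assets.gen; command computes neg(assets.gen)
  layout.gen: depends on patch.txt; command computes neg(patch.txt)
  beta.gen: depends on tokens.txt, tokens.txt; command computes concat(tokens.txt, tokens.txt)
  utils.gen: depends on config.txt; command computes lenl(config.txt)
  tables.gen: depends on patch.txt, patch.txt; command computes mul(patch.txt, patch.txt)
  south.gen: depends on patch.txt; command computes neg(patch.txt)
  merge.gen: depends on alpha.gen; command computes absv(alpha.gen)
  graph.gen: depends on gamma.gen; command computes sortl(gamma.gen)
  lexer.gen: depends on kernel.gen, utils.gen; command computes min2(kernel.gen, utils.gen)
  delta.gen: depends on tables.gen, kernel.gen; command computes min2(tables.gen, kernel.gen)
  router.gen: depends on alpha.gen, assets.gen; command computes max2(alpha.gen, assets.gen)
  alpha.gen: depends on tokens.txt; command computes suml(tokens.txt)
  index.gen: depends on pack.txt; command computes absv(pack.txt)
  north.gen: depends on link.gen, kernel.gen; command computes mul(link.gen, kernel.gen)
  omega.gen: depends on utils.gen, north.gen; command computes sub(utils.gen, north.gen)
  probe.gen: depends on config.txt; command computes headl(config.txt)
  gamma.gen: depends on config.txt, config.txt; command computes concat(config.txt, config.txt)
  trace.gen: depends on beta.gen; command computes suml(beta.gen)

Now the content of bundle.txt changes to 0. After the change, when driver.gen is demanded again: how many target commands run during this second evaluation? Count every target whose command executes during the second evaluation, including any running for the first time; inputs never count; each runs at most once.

First evaluation (everything demanded from the output):
  export.gen = lenl([8, 8]) = 2
  link.gen = mul(3, 2) = 6
  model.gen = min2(-1, 9) = -1
  kernel.gen = min2(-1, 2) = -1
  north.gen = mul(6, -1) = -6
  opt.gen = lenl([8, 8]) = 2
  utils.gen = lenl([8, 8]) = 2
  omega.gen = sub(2, -6) = 8
  amber.gen = min2(9, 8) = 8
  driver.gen = min2(8, 2) = 2

Propagation after the edit:
  link.gen: runs — bundle.txt 3->0; result 0.
  north.gen: runs — link.gen 6->0; result 0.
  omega.gen: runs — north.gen -6->0; result 2.
  amber.gen: runs — omega.gen 8->2; result 2.
  driver.gen: runs — amber.gen 8->2; result 2 (same value as before).

Target commands that run: amber.gen, driver.gen, link.gen, north.gen, omega.gen — 5 in total.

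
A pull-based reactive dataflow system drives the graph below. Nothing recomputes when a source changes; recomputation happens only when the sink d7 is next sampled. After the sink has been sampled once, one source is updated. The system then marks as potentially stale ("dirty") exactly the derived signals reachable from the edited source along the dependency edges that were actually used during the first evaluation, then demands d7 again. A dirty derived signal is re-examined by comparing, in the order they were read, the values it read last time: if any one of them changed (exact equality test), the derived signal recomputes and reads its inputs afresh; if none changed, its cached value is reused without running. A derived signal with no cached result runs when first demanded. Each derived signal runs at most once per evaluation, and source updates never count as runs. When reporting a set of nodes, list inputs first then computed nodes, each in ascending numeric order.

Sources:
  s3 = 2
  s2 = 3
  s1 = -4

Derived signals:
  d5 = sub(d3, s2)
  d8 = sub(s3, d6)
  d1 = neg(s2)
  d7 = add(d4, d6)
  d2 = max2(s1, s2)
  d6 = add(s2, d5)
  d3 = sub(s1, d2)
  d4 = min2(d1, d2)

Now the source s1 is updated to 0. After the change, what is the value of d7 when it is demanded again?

First evaluation (everything demanded from the output):
  d1 = neg(3) = -3
  d2 = max2(-4, 3) = 3
  d3 = sub(-4, 3) = -7
  d4 = min2(-3, 3) = -3
  d5 = sub(-7, 3) = -10
  d6 = add(3, -10) = -7
  d7 = add(-3, -7) = -10

Propagation after the edit:
  d2: runs — s1 -4->0; result 3 (same value as before).
  d3: runs — s1 -4->0; result -3.
  d4: checked — values it read are unchanged (d1 unchanged, d2 unchanged); reused cached -3 without running.
  d5: runs — d3 -7->-3; result -6.
  d6: runs — d5 -10->-6; result -3.
  d7: runs — d6 -7->-3; result -6.

Key observation: the cutoff stops propagation at d4 — its inputs' values are unchanged, so it reuses its cache.

New value of d7: -6.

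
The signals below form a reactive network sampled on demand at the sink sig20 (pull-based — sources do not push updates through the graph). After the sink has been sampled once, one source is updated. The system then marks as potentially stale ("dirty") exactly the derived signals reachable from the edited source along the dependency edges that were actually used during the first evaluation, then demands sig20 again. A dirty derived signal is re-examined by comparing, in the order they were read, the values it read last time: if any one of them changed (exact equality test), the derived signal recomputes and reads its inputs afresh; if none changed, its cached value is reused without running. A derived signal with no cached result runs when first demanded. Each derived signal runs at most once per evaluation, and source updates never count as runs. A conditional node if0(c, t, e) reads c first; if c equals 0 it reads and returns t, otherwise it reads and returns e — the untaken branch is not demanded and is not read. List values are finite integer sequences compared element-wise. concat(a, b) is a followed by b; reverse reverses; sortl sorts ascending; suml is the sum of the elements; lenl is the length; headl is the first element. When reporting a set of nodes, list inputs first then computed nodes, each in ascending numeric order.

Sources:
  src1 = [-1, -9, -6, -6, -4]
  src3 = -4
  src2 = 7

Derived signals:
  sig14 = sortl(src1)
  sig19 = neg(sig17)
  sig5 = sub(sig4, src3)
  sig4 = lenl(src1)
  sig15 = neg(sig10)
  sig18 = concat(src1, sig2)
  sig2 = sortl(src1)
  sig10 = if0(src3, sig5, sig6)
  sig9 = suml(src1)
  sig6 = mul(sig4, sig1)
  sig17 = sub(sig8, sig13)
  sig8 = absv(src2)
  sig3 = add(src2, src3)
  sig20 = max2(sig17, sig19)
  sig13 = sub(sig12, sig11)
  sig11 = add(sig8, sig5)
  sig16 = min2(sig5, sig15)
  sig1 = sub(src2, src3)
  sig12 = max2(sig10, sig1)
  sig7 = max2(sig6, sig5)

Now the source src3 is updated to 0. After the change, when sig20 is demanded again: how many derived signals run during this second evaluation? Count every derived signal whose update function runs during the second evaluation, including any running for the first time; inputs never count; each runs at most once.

Run set: sig1, sig5, sig10, sig11, sig12, sig13, sig17, sig19, sig20 (9 run).
The important point: the flipped condition redirects demand; sig6 is left stale, never re-checked.

Initial pass — values computed on the first demand:
  sig1 = sub(7, -4) = 11
  sig4 = lenl([-1, -9, -6, -6, -4]) = 5
  sig5 = sub(5, -4) = 9
  sig6 = mul(5, 11) = 55
  sig8 = absv(7) = 7
  sig10 = if0(src3=-4 -> else branch sig6) = 55
  sig11 = add(7, 9) = 16
  sig12 = max2(55, 11) = 55
  sig13 = sub(55, 16) = 39
  sig17 = sub(7, 39) = -32
  sig19 = neg(-32) = 32
  sig20 = max2(-32, 32) = 32

Second demand — change propagation:
  sig1: re-runs because src3 -4->0; new result 7.
  sig5: re-runs because src3 -4->0; new result 5.
  sig6: dirty yet unreached — the second evaluation never asks for it.
  sig10: re-runs because src3 -4->0; new result 5.
  sig11: re-runs because sig5 9->5; new result 12.
  sig12: re-runs because sig10 55->5; sig1 11->7; new result 7.
  sig13: re-runs because sig12 55->7; sig11 16->12; new result -5.
  sig17: re-runs because sig13 39->-5; new result 12.
  sig19: re-runs because sig17 -32->12; new result -12.
  sig20: re-runs because sig17 -32->12; sig19 32->-12; new result 12.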